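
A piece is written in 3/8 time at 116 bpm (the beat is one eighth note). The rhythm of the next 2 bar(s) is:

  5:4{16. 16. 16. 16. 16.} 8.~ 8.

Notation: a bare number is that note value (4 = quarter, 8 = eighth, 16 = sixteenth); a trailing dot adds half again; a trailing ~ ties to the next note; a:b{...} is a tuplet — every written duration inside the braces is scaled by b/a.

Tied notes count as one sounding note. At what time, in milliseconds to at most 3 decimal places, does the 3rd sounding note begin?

1. 0.0ms @ 0 + 310.345ms (3/5)
2. 310.345ms @ 3/5 + 310.345ms (3/5)
3. 620.69ms @ 6/5 + 310.345ms (3/5)
4. 931.034ms @ 9/5 + 310.345ms (3/5)
5. 1241.379ms @ 12/5 + 310.345ms (3/5)
6. 1551.724ms @ 3 + 1551.724ms (3)

note 3 onset = 6/5b = 620.69ms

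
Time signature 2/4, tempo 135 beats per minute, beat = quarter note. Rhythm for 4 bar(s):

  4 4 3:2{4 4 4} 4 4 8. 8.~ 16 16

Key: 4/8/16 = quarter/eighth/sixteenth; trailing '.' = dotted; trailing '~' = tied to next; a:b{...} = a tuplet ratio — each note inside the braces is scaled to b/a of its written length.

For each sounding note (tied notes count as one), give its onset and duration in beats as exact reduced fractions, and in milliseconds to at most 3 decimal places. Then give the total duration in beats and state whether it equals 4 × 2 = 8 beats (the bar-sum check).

1) 0.0ms=0b +444.444ms=1b
2) 444.444ms=1b +444.444ms=1b
3) 888.889ms=2b +296.296ms=2/3b
4) 1185.185ms=8/3b +296.296ms=2/3b
5) 1481.481ms=10/3b +296.296ms=2/3b
6) 1777.778ms=4b +444.444ms=1b
7) 2222.222ms=5b +444.444ms=1b
8) 2666.667ms=6b +333.333ms=3/4b
9) 3000.0ms=27/4b +444.444ms=1b
10) 3444.444ms=31/4b +111.111ms=1/4b
Σ=8b of 8 (135bpm 2/4) — PASS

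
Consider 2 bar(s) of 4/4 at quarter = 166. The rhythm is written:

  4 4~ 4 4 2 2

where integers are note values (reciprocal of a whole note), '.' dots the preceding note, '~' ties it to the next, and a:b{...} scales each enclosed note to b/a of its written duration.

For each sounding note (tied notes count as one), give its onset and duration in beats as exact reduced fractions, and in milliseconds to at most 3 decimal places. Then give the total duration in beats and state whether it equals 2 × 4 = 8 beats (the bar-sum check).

1) 0.0ms=0b +361.446ms=1b
2) 361.446ms=1b +722.892ms=2b
3) 1084.337ms=3b +361.446ms=1b
4) 1445.783ms=4b +722.892ms=2b
5) 2168.675ms=6b +722.892ms=2b
Σ=8b of 8 (166bpm 4/4) — PASS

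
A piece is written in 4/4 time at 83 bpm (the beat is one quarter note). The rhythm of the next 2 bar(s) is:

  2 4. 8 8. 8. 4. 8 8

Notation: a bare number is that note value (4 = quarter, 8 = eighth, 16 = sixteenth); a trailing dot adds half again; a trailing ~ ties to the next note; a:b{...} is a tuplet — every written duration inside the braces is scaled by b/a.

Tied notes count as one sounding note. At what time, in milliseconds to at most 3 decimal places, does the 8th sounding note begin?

1. 0.0ms @ 0 + 1445.783ms (2)
2. 1445.783ms @ 2 + 1084.337ms (3/2)
3. 2530.12ms @ 7/2 + 361.446ms (1/2)
4. 2891.566ms @ 4 + 542.169ms (3/4)
5. 3433.735ms @ 19/4 + 542.169ms (3/4)
6. 3975.904ms @ 11/2 + 1084.337ms (3/2)
7. 5060.241ms @ 7 + 361.446ms (1/2)
8. 5421.687ms @ 15/2 + 361.446ms (1/2)

note 8 onset = 15/2b = 5421.687ms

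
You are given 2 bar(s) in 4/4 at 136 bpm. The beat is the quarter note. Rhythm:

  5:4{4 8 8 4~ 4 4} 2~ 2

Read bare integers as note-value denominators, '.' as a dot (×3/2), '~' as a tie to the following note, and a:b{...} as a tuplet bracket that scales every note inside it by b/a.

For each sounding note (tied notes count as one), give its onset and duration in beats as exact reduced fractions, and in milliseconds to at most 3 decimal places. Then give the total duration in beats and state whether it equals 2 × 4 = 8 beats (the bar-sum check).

1) 0.0ms=0b +352.941ms=4/5b
2) 352.941ms=4/5b +176.471ms=2/5b
3) 529.412ms=6/5b +176.471ms=2/5b
4) 705.882ms=8/5b +705.882ms=8/5b
5) 1411.765ms=16/5b +352.941ms=4/5b
6) 1764.706ms=4b +1764.706ms=4b
Σ=8b of 8 (136bpm 4/4) — PASS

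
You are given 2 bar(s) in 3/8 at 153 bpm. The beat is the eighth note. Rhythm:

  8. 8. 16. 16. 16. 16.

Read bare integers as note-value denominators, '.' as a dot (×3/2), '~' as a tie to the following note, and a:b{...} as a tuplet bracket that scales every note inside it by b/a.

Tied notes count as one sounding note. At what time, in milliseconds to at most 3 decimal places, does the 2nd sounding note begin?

note 2 onset = 3/2b = 588.235ms

1. 0.0ms @ 0 + 588.235ms (3/2)
2. 588.235ms @ 3/2 + 588.235ms (3/2)
3. 1176.471ms @ 3 + 294.118ms (3/4)
4. 1470.588ms @ 15/4 + 294.118ms (3/4)
5. 1764.706ms @ 9/2 + 294.118ms (3/4)
6. 2058.824ms @ 21/4 + 294.118ms (3/4)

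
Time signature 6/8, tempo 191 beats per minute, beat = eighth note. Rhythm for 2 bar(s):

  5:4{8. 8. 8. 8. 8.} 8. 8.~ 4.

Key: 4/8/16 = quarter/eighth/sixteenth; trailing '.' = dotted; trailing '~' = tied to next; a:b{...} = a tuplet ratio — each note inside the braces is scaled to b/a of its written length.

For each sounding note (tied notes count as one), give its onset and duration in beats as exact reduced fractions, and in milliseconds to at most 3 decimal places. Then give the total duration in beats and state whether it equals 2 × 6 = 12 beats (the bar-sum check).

1) 0.0ms=0b +376.963ms=6/5b
2) 376.963ms=6/5b +376.963ms=6/5b
3) 753.927ms=12/5b +376.963ms=6/5b
4) 1130.89ms=18/5b +376.963ms=6/5b
5) 1507.853ms=24/5b +376.963ms=6/5b
6) 1884.817ms=6b +471.204ms=3/2b
7) 2356.021ms=15/2b +1413.613ms=9/2b
Σ=12b of 12 (191bpm 6/8) — PASS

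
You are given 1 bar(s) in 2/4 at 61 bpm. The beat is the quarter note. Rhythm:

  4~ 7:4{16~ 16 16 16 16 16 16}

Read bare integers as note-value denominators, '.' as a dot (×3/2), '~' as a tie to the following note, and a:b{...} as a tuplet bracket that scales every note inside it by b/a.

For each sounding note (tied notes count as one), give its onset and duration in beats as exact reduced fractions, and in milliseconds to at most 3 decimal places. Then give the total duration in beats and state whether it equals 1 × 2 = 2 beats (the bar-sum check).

1) 0.0ms=0b +1264.637ms=9/7b
2) 1264.637ms=9/7b +140.515ms=1/7b
3) 1405.152ms=10/7b +140.515ms=1/7b
4) 1545.667ms=11/7b +140.515ms=1/7b
5) 1686.183ms=12/7b +140.515ms=1/7b
6) 1826.698ms=13/7b +140.515ms=1/7b
Σ=2b of 2 (61bpm 2/4) — PASS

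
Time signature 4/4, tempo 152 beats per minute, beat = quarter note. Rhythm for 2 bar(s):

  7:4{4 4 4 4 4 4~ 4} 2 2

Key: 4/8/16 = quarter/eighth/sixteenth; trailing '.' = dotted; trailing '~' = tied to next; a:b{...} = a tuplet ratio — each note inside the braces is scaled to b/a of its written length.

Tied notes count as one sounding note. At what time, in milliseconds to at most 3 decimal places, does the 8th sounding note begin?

note 8 onset = 6b = 2368.421ms

1. 0.0ms @ 0 + 225.564ms (4/7)
2. 225.564ms @ 4/7 + 225.564ms (4/7)
3. 451.128ms @ 8/7 + 225.564ms (4/7)
4. 676.692ms @ 12/7 + 225.564ms (4/7)
5. 902.256ms @ 16/7 + 225.564ms (4/7)
6. 1127.82ms @ 20/7 + 451.128ms (8/7)
7. 1578.947ms @ 4 + 789.474ms (2)
8. 2368.421ms @ 6 + 789.474ms (2)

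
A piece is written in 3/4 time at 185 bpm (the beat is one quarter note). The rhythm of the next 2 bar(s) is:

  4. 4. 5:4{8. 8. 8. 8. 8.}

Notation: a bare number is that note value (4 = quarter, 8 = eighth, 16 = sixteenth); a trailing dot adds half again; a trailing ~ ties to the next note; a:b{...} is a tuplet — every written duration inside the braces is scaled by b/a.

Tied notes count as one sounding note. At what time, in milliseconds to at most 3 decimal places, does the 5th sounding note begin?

note 5 onset = 21/5b = 1362.162ms

1. 0.0ms @ 0 + 486.486ms (3/2)
2. 486.486ms @ 3/2 + 486.486ms (3/2)
3. 972.973ms @ 3 + 194.595ms (3/5)
4. 1167.568ms @ 18/5 + 194.595ms (3/5)
5. 1362.162ms @ 21/5 + 194.595ms (3/5)
6. 1556.757ms @ 24/5 + 194.595ms (3/5)
7. 1751.351ms @ 27/5 + 194.595ms (3/5)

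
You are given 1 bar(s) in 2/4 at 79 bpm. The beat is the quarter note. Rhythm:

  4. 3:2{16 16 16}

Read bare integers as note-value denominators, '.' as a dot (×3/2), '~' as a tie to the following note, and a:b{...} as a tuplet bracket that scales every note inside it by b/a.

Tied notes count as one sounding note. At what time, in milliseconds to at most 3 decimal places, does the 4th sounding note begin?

note 4 onset = 11/6b = 1392.405ms

1. 0.0ms @ 0 + 1139.241ms (3/2)
2. 1139.241ms @ 3/2 + 126.582ms (1/6)
3. 1265.823ms @ 5/3 + 126.582ms (1/6)
4. 1392.405ms @ 11/6 + 126.582ms (1/6)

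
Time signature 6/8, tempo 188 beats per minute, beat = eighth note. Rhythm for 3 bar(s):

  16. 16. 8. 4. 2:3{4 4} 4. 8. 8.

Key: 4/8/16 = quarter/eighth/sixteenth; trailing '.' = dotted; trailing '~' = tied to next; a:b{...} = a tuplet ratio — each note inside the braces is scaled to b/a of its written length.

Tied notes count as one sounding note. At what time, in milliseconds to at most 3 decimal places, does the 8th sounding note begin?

1. 0.0ms @ 0 + 239.362ms (3/4)
2. 239.362ms @ 3/4 + 239.362ms (3/4)
3. 478.723ms @ 3/2 + 478.723ms (3/2)
4. 957.447ms @ 3 + 957.447ms (3)
5. 1914.894ms @ 6 + 957.447ms (3)
6. 2872.34ms @ 9 + 957.447ms (3)
7. 3829.787ms @ 12 + 957.447ms (3)
8. 4787.234ms @ 15 + 478.723ms (3/2)
9. 5265.957ms @ 33/2 + 478.723ms (3/2)

note 8 onset = 15b = 4787.234ms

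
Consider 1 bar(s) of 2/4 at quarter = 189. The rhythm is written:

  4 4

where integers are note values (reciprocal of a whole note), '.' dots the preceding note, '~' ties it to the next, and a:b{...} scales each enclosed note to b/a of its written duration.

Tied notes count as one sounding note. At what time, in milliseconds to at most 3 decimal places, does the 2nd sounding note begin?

note 2 onset = 1b = 317.46ms

1. 0.0ms @ 0 + 317.46ms (1)
2. 317.46ms @ 1 + 317.46ms (1)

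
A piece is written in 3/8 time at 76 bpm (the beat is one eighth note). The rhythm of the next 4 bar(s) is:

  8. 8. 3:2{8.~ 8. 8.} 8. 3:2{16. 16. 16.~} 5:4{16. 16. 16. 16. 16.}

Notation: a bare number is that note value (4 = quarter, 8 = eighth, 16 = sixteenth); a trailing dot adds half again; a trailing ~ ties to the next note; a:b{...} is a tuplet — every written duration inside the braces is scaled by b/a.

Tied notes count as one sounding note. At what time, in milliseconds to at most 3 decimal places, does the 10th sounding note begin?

note 10 onset = 51/5b = 8052.632ms

1. 0.0ms @ 0 + 1184.211ms (3/2)
2. 1184.211ms @ 3/2 + 1184.211ms (3/2)
3. 2368.421ms @ 3 + 1578.947ms (2)
4. 3947.368ms @ 5 + 789.474ms (1)
5. 4736.842ms @ 6 + 1184.211ms (3/2)
6. 5921.053ms @ 15/2 + 394.737ms (1/2)
7. 6315.789ms @ 8 + 394.737ms (1/2)
8. 6710.526ms @ 17/2 + 868.421ms (11/10)
9. 7578.947ms @ 48/5 + 473.684ms (3/5)
10. 8052.632ms @ 51/5 + 473.684ms (3/5)
11. 8526.316ms @ 54/5 + 473.684ms (3/5)
12. 9000.0ms @ 57/5 + 473.684ms (3/5)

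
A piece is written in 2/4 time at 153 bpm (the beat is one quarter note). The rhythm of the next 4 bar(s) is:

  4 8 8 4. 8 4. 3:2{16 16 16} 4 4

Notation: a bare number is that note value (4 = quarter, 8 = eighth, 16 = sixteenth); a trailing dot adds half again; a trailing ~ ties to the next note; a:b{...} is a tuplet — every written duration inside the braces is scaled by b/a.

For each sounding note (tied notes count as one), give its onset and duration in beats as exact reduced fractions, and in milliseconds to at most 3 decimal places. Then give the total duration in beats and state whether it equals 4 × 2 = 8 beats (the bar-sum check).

1) 0.0ms=0b +392.157ms=1b
2) 392.157ms=1b +196.078ms=1/2b
3) 588.235ms=3/2b +196.078ms=1/2b
4) 784.314ms=2b +588.235ms=3/2b
5) 1372.549ms=7/2b +196.078ms=1/2b
6) 1568.627ms=4b +588.235ms=3/2b
7) 2156.863ms=11/2b +65.359ms=1/6b
8) 2222.222ms=17/3b +65.359ms=1/6b
9) 2287.582ms=35/6b +65.359ms=1/6b
10) 2352.941ms=6b +392.157ms=1b
11) 2745.098ms=7b +392.157ms=1b
Σ=8b of 8 (153bpm 2/4) — PASS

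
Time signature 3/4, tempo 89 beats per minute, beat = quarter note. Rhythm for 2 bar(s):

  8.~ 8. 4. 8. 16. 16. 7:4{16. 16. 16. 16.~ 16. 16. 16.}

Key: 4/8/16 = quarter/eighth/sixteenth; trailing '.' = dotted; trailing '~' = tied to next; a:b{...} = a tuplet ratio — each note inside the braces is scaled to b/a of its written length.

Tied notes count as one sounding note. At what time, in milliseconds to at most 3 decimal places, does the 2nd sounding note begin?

note 2 onset = 3/2b = 1011.236ms

1. 0.0ms @ 0 + 1011.236ms (3/2)
2. 1011.236ms @ 3/2 + 1011.236ms (3/2)
3. 2022.472ms @ 3 + 505.618ms (3/4)
4. 2528.09ms @ 15/4 + 252.809ms (3/8)
5. 2780.899ms @ 33/8 + 252.809ms (3/8)
6. 3033.708ms @ 9/2 + 144.462ms (3/14)
7. 3178.17ms @ 33/7 + 144.462ms (3/14)
8. 3322.632ms @ 69/14 + 144.462ms (3/14)
9. 3467.095ms @ 36/7 + 288.925ms (3/7)
10. 3756.019ms @ 39/7 + 144.462ms (3/14)
11. 3900.482ms @ 81/14 + 144.462ms (3/14)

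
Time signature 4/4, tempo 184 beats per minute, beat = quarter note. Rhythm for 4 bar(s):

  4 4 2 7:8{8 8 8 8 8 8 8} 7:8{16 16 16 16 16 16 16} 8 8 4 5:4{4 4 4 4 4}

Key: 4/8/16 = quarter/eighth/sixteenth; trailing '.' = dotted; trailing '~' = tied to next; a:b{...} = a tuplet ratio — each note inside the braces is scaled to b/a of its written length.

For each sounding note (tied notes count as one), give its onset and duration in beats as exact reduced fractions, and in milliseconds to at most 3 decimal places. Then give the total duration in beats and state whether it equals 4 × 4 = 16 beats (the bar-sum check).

1) 0.0ms=0b +326.087ms=1b
2) 326.087ms=1b +326.087ms=1b
3) 652.174ms=2b +652.174ms=2b
4) 1304.348ms=4b +186.335ms=4/7b
5) 1490.683ms=32/7b +186.335ms=4/7b
6) 1677.019ms=36/7b +186.335ms=4/7b
7) 1863.354ms=40/7b +186.335ms=4/7b
8) 2049.689ms=44/7b +186.335ms=4/7b
9) 2236.025ms=48/7b +186.335ms=4/7b
10) 2422.36ms=52/7b +186.335ms=4/7b
11) 2608.696ms=8b +93.168ms=2/7b
12) 2701.863ms=58/7b +93.168ms=2/7b
13) 2795.031ms=60/7b +93.168ms=2/7b
14) 2888.199ms=62/7b +93.168ms=2/7b
15) 2981.366ms=64/7b +93.168ms=2/7b
16) 3074.534ms=66/7b +93.168ms=2/7b
17) 3167.702ms=68/7b +93.168ms=2/7b
18) 3260.87ms=10b +163.043ms=1/2b
19) 3423.913ms=21/2b +163.043ms=1/2b
20) 3586.957ms=11b +326.087ms=1b
21) 3913.043ms=12b +260.87ms=4/5b
22) 4173.913ms=64/5b +260.87ms=4/5b
23) 4434.783ms=68/5b +260.87ms=4/5b
24) 4695.652ms=72/5b +260.87ms=4/5b
25) 4956.522ms=76/5b +260.87ms=4/5b
Σ=16b of 16 (184bpm 4/4) — PASS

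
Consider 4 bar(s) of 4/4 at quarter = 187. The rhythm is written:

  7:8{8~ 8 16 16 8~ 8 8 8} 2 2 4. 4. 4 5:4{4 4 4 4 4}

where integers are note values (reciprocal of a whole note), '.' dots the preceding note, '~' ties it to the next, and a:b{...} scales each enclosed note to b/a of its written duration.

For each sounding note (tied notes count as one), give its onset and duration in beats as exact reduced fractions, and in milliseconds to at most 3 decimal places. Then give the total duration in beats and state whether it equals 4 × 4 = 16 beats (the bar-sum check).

1) 0.0ms=0b +366.692ms=8/7b
2) 366.692ms=8/7b +91.673ms=2/7b
3) 458.365ms=10/7b +91.673ms=2/7b
4) 550.038ms=12/7b +366.692ms=8/7b
5) 916.73ms=20/7b +183.346ms=4/7b
6) 1100.076ms=24/7b +183.346ms=4/7b
7) 1283.422ms=4b +641.711ms=2b
8) 1925.134ms=6b +641.711ms=2b
9) 2566.845ms=8b +481.283ms=3/2b
10) 3048.128ms=19/2b +481.283ms=3/2b
11) 3529.412ms=11b +320.856ms=1b
12) 3850.267ms=12b +256.684ms=4/5b
13) 4106.952ms=64/5b +256.684ms=4/5b
14) 4363.636ms=68/5b +256.684ms=4/5b
15) 4620.321ms=72/5b +256.684ms=4/5b
16) 4877.005ms=76/5b +256.684ms=4/5b
Σ=16b of 16 (187bpm 4/4) — PASS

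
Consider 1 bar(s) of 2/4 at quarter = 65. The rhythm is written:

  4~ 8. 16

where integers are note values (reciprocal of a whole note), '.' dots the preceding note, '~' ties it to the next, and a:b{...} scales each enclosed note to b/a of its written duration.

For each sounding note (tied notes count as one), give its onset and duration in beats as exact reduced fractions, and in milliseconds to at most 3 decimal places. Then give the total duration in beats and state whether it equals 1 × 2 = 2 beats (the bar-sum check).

1) 0.0ms=0b +1615.385ms=7/4b
2) 1615.385ms=7/4b +230.769ms=1/4b
Σ=2b of 2 (65bpm 2/4) — PASS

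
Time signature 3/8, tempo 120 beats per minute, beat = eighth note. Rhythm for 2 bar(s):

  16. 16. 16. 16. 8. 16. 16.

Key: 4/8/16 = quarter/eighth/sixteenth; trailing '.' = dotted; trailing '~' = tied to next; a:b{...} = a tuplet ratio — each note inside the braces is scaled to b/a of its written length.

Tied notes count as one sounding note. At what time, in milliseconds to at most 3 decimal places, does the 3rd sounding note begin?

note 3 onset = 3/2b = 750.0ms

1. 0.0ms @ 0 + 375.0ms (3/4)
2. 375.0ms @ 3/4 + 375.0ms (3/4)
3. 750.0ms @ 3/2 + 375.0ms (3/4)
4. 1125.0ms @ 9/4 + 375.0ms (3/4)
5. 1500.0ms @ 3 + 750.0ms (3/2)
6. 2250.0ms @ 9/2 + 375.0ms (3/4)
7. 2625.0ms @ 21/4 + 375.0ms (3/4)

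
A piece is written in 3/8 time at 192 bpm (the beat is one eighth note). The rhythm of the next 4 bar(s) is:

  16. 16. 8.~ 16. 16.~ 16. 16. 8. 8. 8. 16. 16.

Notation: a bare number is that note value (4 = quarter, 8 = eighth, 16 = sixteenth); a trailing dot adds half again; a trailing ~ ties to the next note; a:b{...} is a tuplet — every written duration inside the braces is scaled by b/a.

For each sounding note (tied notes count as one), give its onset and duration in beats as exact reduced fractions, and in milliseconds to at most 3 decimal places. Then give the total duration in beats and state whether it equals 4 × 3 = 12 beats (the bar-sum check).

1) 0.0ms=0b +234.375ms=3/4b
2) 234.375ms=3/4b +234.375ms=3/4b
3) 468.75ms=3/2b +703.125ms=9/4b
4) 1171.875ms=15/4b +468.75ms=3/2b
5) 1640.625ms=21/4b +234.375ms=3/4b
6) 1875.0ms=6b +468.75ms=3/2b
7) 2343.75ms=15/2b +468.75ms=3/2b
8) 2812.5ms=9b +468.75ms=3/2b
9) 3281.25ms=21/2b +234.375ms=3/4b
10) 3515.625ms=45/4b +234.375ms=3/4b
Σ=12b of 12 (192bpm 3/8) — PASS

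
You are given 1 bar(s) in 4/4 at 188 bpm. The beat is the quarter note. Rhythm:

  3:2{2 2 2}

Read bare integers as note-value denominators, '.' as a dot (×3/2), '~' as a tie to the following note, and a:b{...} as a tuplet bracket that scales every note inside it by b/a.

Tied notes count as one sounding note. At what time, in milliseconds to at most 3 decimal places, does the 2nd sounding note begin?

1. 0.0ms @ 0 + 425.532ms (4/3)
2. 425.532ms @ 4/3 + 425.532ms (4/3)
3. 851.064ms @ 8/3 + 425.532ms (4/3)

note 2 onset = 4/3b = 425.532ms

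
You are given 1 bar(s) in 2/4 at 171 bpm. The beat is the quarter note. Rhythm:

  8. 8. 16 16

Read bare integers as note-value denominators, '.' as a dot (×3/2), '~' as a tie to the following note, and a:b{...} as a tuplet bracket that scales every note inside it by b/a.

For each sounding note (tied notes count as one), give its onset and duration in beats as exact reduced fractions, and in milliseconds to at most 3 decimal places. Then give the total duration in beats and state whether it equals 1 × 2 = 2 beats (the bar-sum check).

1) 0.0ms=0b +263.158ms=3/4b
2) 263.158ms=3/4b +263.158ms=3/4b
3) 526.316ms=3/2b +87.719ms=1/4b
4) 614.035ms=7/4b +87.719ms=1/4b
Σ=2b of 2 (171bpm 2/4) — PASS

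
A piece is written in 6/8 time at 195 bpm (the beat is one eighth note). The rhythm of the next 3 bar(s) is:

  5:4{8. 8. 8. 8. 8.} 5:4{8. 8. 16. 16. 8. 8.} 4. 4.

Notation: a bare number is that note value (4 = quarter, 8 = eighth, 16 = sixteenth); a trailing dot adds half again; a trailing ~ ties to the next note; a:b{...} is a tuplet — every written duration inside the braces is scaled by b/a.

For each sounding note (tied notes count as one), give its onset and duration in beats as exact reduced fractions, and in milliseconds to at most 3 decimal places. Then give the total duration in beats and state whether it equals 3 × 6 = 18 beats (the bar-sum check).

1) 0.0ms=0b +369.231ms=6/5b
2) 369.231ms=6/5b +369.231ms=6/5b
3) 738.462ms=12/5b +369.231ms=6/5b
4) 1107.692ms=18/5b +369.231ms=6/5b
5) 1476.923ms=24/5b +369.231ms=6/5b
6) 1846.154ms=6b +369.231ms=6/5b
7) 2215.385ms=36/5b +369.231ms=6/5b
8) 2584.615ms=42/5b +184.615ms=3/5b
9) 2769.231ms=9b +184.615ms=3/5b
10) 2953.846ms=48/5b +369.231ms=6/5b
11) 3323.077ms=54/5b +369.231ms=6/5b
12) 3692.308ms=12b +923.077ms=3b
13) 4615.385ms=15b +923.077ms=3b
Σ=18b of 18 (195bpm 6/8) — PASS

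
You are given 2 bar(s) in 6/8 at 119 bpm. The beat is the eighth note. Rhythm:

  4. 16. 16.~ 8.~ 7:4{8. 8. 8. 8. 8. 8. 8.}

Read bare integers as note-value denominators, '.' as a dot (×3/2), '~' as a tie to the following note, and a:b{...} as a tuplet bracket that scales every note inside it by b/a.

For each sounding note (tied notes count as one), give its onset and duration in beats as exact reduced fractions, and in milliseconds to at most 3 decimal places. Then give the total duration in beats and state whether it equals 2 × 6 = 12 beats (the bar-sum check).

1) 0.0ms=0b +1512.605ms=3b
2) 1512.605ms=3b +378.151ms=3/4b
3) 1890.756ms=15/4b +1566.627ms=87/28b
4) 3457.383ms=48/7b +432.173ms=6/7b
5) 3889.556ms=54/7b +432.173ms=6/7b
6) 4321.729ms=60/7b +432.173ms=6/7b
7) 4753.902ms=66/7b +432.173ms=6/7b
8) 5186.074ms=72/7b +432.173ms=6/7b
9) 5618.247ms=78/7b +432.173ms=6/7b
Σ=12b of 12 (119bpm 6/8) — PASS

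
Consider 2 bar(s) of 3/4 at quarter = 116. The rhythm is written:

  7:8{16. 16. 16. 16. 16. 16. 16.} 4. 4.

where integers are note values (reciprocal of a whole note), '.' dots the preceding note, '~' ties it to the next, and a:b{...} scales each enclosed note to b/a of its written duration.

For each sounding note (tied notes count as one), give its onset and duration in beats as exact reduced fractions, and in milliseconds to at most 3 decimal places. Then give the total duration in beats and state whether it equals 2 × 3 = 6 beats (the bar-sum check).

1) 0.0ms=0b +221.675ms=3/7b
2) 221.675ms=3/7b +221.675ms=3/7b
3) 443.35ms=6/7b +221.675ms=3/7b
4) 665.025ms=9/7b +221.675ms=3/7b
5) 886.7ms=12/7b +221.675ms=3/7b
6) 1108.374ms=15/7b +221.675ms=3/7b
7) 1330.049ms=18/7b +221.675ms=3/7b
8) 1551.724ms=3b +775.862ms=3/2b
9) 2327.586ms=9/2b +775.862ms=3/2b
Σ=6b of 6 (116bpm 3/4) — PASS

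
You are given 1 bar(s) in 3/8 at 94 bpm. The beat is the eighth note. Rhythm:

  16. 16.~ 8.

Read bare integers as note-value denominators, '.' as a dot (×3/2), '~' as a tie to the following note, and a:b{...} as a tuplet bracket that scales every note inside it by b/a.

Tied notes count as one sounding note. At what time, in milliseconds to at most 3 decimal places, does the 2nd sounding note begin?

note 2 onset = 3/4b = 478.723ms

1. 0.0ms @ 0 + 478.723ms (3/4)
2. 478.723ms @ 3/4 + 1436.17ms (9/4)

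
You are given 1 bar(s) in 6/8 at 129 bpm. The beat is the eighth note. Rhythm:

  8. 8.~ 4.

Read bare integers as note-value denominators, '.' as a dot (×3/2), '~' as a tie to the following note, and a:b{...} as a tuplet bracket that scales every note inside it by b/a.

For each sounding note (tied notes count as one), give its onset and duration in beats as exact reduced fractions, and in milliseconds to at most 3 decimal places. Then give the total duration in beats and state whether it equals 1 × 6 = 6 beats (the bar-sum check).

1) 0.0ms=0b +697.674ms=3/2b
2) 697.674ms=3/2b +2093.023ms=9/2b
Σ=6b of 6 (129bpm 6/8) — PASS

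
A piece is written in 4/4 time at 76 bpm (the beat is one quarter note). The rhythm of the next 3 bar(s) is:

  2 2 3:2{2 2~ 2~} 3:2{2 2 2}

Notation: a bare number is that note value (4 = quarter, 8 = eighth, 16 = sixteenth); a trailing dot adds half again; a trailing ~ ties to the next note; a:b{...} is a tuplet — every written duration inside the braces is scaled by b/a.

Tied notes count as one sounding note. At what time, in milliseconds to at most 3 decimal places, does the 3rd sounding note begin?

1. 0.0ms @ 0 + 1578.947ms (2)
2. 1578.947ms @ 2 + 1578.947ms (2)
3. 3157.895ms @ 4 + 1052.632ms (4/3)
4. 4210.526ms @ 16/3 + 3157.895ms (4)
5. 7368.421ms @ 28/3 + 1052.632ms (4/3)
6. 8421.053ms @ 32/3 + 1052.632ms (4/3)

note 3 onset = 4b = 3157.895ms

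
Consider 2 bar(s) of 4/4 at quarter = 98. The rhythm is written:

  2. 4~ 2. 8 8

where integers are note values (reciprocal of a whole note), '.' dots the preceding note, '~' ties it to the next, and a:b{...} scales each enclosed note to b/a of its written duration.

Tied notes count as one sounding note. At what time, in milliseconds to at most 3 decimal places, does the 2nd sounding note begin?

note 2 onset = 3b = 1836.735ms

1. 0.0ms @ 0 + 1836.735ms (3)
2. 1836.735ms @ 3 + 2448.98ms (4)
3. 4285.714ms @ 7 + 306.122ms (1/2)
4. 4591.837ms @ 15/2 + 306.122ms (1/2)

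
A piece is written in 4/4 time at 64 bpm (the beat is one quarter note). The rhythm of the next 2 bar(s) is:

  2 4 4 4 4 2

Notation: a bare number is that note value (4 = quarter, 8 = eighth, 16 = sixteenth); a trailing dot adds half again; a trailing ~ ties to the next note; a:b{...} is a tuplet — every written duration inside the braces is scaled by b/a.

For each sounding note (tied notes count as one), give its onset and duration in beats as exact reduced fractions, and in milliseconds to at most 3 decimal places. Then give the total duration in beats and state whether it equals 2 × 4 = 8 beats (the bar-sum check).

1) 0.0ms=0b +1875.0ms=2b
2) 1875.0ms=2b +937.5ms=1b
3) 2812.5ms=3b +937.5ms=1b
4) 3750.0ms=4b +937.5ms=1b
5) 4687.5ms=5b +937.5ms=1b
6) 5625.0ms=6b +1875.0ms=2b
Σ=8b of 8 (64bpm 4/4) — PASS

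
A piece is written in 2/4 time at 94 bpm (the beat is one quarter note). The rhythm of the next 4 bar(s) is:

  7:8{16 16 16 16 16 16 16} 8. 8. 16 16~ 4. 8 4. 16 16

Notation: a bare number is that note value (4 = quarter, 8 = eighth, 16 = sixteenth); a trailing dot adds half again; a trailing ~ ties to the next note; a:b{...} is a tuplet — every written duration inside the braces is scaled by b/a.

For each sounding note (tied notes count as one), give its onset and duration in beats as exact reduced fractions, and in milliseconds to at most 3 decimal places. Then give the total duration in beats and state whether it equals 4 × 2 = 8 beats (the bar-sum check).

1) 0.0ms=0b +182.371ms=2/7b
2) 182.371ms=2/7b +182.371ms=2/7b
3) 364.742ms=4/7b +182.371ms=2/7b
4) 547.112ms=6/7b +182.371ms=2/7b
5) 729.483ms=8/7b +182.371ms=2/7b
6) 911.854ms=10/7b +182.371ms=2/7b
7) 1094.225ms=12/7b +182.371ms=2/7b
8) 1276.596ms=2b +478.723ms=3/4b
9) 1755.319ms=11/4b +478.723ms=3/4b
10) 2234.043ms=7/2b +159.574ms=1/4b
11) 2393.617ms=15/4b +1117.021ms=7/4b
12) 3510.638ms=11/2b +319.149ms=1/2b
13) 3829.787ms=6b +957.447ms=3/2b
14) 4787.234ms=15/2b +159.574ms=1/4b
15) 4946.809ms=31/4b +159.574ms=1/4b
Σ=8b of 8 (94bpm 2/4) — PASS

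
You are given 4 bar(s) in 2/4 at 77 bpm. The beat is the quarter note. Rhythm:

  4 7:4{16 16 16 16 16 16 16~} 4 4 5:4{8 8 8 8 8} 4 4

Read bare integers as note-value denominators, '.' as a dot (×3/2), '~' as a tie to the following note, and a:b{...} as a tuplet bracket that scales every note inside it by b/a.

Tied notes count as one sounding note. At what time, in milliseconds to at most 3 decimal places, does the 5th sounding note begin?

note 5 onset = 10/7b = 1113.173ms

1. 0.0ms @ 0 + 779.221ms (1)
2. 779.221ms @ 1 + 111.317ms (1/7)
3. 890.538ms @ 8/7 + 111.317ms (1/7)
4. 1001.855ms @ 9/7 + 111.317ms (1/7)
5. 1113.173ms @ 10/7 + 111.317ms (1/7)
6. 1224.49ms @ 11/7 + 111.317ms (1/7)
7. 1335.807ms @ 12/7 + 111.317ms (1/7)
8. 1447.124ms @ 13/7 + 890.538ms (8/7)
9. 2337.662ms @ 3 + 779.221ms (1)
10. 3116.883ms @ 4 + 311.688ms (2/5)
11. 3428.571ms @ 22/5 + 311.688ms (2/5)
12. 3740.26ms @ 24/5 + 311.688ms (2/5)
13. 4051.948ms @ 26/5 + 311.688ms (2/5)
14. 4363.636ms @ 28/5 + 311.688ms (2/5)
15. 4675.325ms @ 6 + 779.221ms (1)
16. 5454.545ms @ 7 + 779.221ms (1)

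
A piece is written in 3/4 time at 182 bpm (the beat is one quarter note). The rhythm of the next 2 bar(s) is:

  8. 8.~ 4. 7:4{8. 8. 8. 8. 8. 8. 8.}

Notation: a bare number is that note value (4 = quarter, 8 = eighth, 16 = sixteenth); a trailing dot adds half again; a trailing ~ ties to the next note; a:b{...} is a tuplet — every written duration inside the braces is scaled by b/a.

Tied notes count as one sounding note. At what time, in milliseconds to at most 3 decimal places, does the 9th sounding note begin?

1. 0.0ms @ 0 + 247.253ms (3/4)
2. 247.253ms @ 3/4 + 741.758ms (9/4)
3. 989.011ms @ 3 + 141.287ms (3/7)
4. 1130.298ms @ 24/7 + 141.287ms (3/7)
5. 1271.586ms @ 27/7 + 141.287ms (3/7)
6. 1412.873ms @ 30/7 + 141.287ms (3/7)
7. 1554.16ms @ 33/7 + 141.287ms (3/7)
8. 1695.447ms @ 36/7 + 141.287ms (3/7)
9. 1836.735ms @ 39/7 + 141.287ms (3/7)

note 9 onset = 39/7b = 1836.735ms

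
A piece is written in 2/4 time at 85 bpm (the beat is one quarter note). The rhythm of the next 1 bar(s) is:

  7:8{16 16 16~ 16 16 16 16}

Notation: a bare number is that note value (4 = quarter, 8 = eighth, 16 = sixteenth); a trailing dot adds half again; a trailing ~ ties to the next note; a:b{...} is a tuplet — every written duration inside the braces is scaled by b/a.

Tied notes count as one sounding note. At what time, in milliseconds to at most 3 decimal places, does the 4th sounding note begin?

1. 0.0ms @ 0 + 201.681ms (2/7)
2. 201.681ms @ 2/7 + 201.681ms (2/7)
3. 403.361ms @ 4/7 + 403.361ms (4/7)
4. 806.723ms @ 8/7 + 201.681ms (2/7)
5. 1008.403ms @ 10/7 + 201.681ms (2/7)
6. 1210.084ms @ 12/7 + 201.681ms (2/7)

note 4 onset = 8/7b = 806.723ms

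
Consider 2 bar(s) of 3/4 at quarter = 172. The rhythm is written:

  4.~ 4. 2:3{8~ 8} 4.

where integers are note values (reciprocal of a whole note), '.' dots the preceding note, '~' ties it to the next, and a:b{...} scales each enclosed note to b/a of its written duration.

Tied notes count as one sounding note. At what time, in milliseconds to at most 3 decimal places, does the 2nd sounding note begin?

note 2 onset = 3b = 1046.512ms

1. 0.0ms @ 0 + 1046.512ms (3)
2. 1046.512ms @ 3 + 523.256ms (3/2)
3. 1569.767ms @ 9/2 + 523.256ms (3/2)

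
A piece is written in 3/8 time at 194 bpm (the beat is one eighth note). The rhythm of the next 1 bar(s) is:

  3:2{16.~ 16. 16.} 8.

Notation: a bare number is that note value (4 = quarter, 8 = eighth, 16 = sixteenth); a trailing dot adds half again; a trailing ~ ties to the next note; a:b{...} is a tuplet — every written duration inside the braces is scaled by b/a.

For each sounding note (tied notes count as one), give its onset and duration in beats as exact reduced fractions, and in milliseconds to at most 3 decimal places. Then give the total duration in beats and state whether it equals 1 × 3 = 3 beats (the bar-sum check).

1) 0.0ms=0b +309.278ms=1b
2) 309.278ms=1b +154.639ms=1/2b
3) 463.918ms=3/2b +463.918ms=3/2b
Σ=3b of 3 (194bpm 3/8) — PASS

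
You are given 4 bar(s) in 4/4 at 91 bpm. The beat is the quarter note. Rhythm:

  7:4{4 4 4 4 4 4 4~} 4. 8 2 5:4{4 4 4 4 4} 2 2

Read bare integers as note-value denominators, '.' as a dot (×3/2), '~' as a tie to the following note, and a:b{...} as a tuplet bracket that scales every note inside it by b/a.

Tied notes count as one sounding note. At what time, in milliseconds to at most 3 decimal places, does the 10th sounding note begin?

1. 0.0ms @ 0 + 376.766ms (4/7)
2. 376.766ms @ 4/7 + 376.766ms (4/7)
3. 753.532ms @ 8/7 + 376.766ms (4/7)
4. 1130.298ms @ 12/7 + 376.766ms (4/7)
5. 1507.064ms @ 16/7 + 376.766ms (4/7)
6. 1883.83ms @ 20/7 + 376.766ms (4/7)
7. 2260.597ms @ 24/7 + 1365.777ms (29/14)
8. 3626.374ms @ 11/2 + 329.67ms (1/2)
9. 3956.044ms @ 6 + 1318.681ms (2)
10. 5274.725ms @ 8 + 527.473ms (4/5)
11. 5802.198ms @ 44/5 + 527.473ms (4/5)
12. 6329.67ms @ 48/5 + 527.473ms (4/5)
13. 6857.143ms @ 52/5 + 527.473ms (4/5)
14. 7384.615ms @ 56/5 + 527.473ms (4/5)
15. 7912.088ms @ 12 + 1318.681ms (2)
16. 9230.769ms @ 14 + 1318.681ms (2)

note 10 onset = 8b = 5274.725ms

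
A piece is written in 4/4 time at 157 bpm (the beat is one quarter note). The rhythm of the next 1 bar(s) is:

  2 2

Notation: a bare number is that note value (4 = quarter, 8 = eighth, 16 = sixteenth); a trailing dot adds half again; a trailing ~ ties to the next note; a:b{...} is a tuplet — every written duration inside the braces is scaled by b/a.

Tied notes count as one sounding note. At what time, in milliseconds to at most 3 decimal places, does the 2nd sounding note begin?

1. 0.0ms @ 0 + 764.331ms (2)
2. 764.331ms @ 2 + 764.331ms (2)

note 2 onset = 2b = 764.331ms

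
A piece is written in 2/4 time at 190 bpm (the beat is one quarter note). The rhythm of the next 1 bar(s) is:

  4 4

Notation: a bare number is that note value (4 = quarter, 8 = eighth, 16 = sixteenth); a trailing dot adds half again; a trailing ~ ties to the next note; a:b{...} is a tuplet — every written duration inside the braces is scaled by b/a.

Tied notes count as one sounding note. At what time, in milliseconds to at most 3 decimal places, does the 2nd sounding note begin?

note 2 onset = 1b = 315.789ms

1. 0.0ms @ 0 + 315.789ms (1)
2. 315.789ms @ 1 + 315.789ms (1)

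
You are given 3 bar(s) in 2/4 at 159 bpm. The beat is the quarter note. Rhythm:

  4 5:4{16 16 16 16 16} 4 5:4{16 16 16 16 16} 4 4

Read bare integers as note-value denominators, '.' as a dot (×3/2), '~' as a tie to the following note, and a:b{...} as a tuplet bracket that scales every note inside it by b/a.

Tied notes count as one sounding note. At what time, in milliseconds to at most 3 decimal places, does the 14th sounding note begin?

1. 0.0ms @ 0 + 377.358ms (1)
2. 377.358ms @ 1 + 75.472ms (1/5)
3. 452.83ms @ 6/5 + 75.472ms (1/5)
4. 528.302ms @ 7/5 + 75.472ms (1/5)
5. 603.774ms @ 8/5 + 75.472ms (1/5)
6. 679.245ms @ 9/5 + 75.472ms (1/5)
7. 754.717ms @ 2 + 377.358ms (1)
8. 1132.075ms @ 3 + 75.472ms (1/5)
9. 1207.547ms @ 16/5 + 75.472ms (1/5)
10. 1283.019ms @ 17/5 + 75.472ms (1/5)
11. 1358.491ms @ 18/5 + 75.472ms (1/5)
12. 1433.962ms @ 19/5 + 75.472ms (1/5)
13. 1509.434ms @ 4 + 377.358ms (1)
14. 1886.792ms @ 5 + 377.358ms (1)

note 14 onset = 5b = 1886.792ms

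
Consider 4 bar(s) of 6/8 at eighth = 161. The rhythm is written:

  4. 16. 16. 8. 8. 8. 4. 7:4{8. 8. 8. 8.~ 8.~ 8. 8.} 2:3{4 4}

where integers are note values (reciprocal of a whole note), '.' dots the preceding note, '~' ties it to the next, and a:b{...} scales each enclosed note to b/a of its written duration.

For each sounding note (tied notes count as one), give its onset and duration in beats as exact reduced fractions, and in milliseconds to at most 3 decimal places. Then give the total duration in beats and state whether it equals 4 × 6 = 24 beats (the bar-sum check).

1) 0.0ms=0b +1118.012ms=3b
2) 1118.012ms=3b +279.503ms=3/4b
3) 1397.516ms=15/4b +279.503ms=3/4b
4) 1677.019ms=9/2b +559.006ms=3/2b
5) 2236.025ms=6b +559.006ms=3/2b
6) 2795.031ms=15/2b +559.006ms=3/2b
7) 3354.037ms=9b +1118.012ms=3b
8) 4472.05ms=12b +319.432ms=6/7b
9) 4791.482ms=90/7b +319.432ms=6/7b
10) 5110.914ms=96/7b +319.432ms=6/7b
11) 5430.346ms=102/7b +958.296ms=18/7b
12) 6388.642ms=120/7b +319.432ms=6/7b
13) 6708.075ms=18b +1118.012ms=3b
14) 7826.087ms=21b +1118.012ms=3b
Σ=24b of 24 (161bpm 6/8) — PASS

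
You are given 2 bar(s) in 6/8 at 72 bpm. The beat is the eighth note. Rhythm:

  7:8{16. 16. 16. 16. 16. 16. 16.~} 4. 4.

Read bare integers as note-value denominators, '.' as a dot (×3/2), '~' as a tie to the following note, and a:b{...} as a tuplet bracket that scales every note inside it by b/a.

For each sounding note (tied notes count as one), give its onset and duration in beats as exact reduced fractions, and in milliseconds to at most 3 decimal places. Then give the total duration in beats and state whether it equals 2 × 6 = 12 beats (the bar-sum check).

1) 0.0ms=0b +714.286ms=6/7b
2) 714.286ms=6/7b +714.286ms=6/7b
3) 1428.571ms=12/7b +714.286ms=6/7b
4) 2142.857ms=18/7b +714.286ms=6/7b
5) 2857.143ms=24/7b +714.286ms=6/7b
6) 3571.429ms=30/7b +714.286ms=6/7b
7) 4285.714ms=36/7b +3214.286ms=27/7b
8) 7500.0ms=9b +2500.0ms=3b
Σ=12b of 12 (72bpm 6/8) — PASS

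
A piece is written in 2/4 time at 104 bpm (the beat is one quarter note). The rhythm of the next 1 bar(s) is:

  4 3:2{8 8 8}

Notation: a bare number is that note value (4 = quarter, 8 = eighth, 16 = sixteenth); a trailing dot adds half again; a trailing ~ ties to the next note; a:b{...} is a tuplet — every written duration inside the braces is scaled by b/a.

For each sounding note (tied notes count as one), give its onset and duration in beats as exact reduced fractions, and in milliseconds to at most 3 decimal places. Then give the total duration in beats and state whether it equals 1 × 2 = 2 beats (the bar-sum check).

1) 0.0ms=0b +576.923ms=1b
2) 576.923ms=1b +192.308ms=1/3b
3) 769.231ms=4/3b +192.308ms=1/3b
4) 961.538ms=5/3b +192.308ms=1/3b
Σ=2b of 2 (104bpm 2/4) — PASS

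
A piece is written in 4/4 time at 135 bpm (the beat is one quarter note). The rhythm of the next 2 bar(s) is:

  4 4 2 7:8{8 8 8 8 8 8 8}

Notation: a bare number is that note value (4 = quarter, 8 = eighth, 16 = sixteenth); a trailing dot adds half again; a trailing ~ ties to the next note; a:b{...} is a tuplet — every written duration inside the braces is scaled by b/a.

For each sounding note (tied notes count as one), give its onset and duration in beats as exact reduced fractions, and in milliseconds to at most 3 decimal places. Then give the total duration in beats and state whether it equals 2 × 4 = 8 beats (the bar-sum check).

1) 0.0ms=0b +444.444ms=1b
2) 444.444ms=1b +444.444ms=1b
3) 888.889ms=2b +888.889ms=2b
4) 1777.778ms=4b +253.968ms=4/7b
5) 2031.746ms=32/7b +253.968ms=4/7b
6) 2285.714ms=36/7b +253.968ms=4/7b
7) 2539.683ms=40/7b +253.968ms=4/7b
8) 2793.651ms=44/7b +253.968ms=4/7b
9) 3047.619ms=48/7b +253.968ms=4/7b
10) 3301.587ms=52/7b +253.968ms=4/7b
Σ=8b of 8 (135bpm 4/4) — PASS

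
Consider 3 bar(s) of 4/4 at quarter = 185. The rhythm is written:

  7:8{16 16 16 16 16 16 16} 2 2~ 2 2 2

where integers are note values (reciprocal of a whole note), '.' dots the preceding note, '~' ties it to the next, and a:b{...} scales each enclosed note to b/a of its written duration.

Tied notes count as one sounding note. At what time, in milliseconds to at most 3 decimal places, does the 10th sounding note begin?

note 10 onset = 8b = 2594.595ms

1. 0.0ms @ 0 + 92.664ms (2/7)
2. 92.664ms @ 2/7 + 92.664ms (2/7)
3. 185.328ms @ 4/7 + 92.664ms (2/7)
4. 277.992ms @ 6/7 + 92.664ms (2/7)
5. 370.656ms @ 8/7 + 92.664ms (2/7)
6. 463.32ms @ 10/7 + 92.664ms (2/7)
7. 555.985ms @ 12/7 + 92.664ms (2/7)
8. 648.649ms @ 2 + 648.649ms (2)
9. 1297.297ms @ 4 + 1297.297ms (4)
10. 2594.595ms @ 8 + 648.649ms (2)
11. 3243.243ms @ 10 + 648.649ms (2)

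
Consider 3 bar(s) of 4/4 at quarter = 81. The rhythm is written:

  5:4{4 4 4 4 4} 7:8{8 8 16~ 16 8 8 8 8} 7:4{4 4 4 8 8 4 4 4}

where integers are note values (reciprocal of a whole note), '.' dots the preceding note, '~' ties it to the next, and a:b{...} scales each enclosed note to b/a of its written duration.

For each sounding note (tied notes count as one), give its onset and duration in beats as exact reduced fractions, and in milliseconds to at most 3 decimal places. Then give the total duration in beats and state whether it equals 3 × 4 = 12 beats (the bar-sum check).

1) 0.0ms=0b +592.593ms=4/5b
2) 592.593ms=4/5b +592.593ms=4/5b
3) 1185.185ms=8/5b +592.593ms=4/5b
4) 1777.778ms=12/5b +592.593ms=4/5b
5) 2370.37ms=16/5b +592.593ms=4/5b
6) 2962.963ms=4b +423.28ms=4/7b
7) 3386.243ms=32/7b +423.28ms=4/7b
8) 3809.524ms=36/7b +423.28ms=4/7b
9) 4232.804ms=40/7b +423.28ms=4/7b
10) 4656.085ms=44/7b +423.28ms=4/7b
11) 5079.365ms=48/7b +423.28ms=4/7b
12) 5502.646ms=52/7b +423.28ms=4/7b
13) 5925.926ms=8b +423.28ms=4/7b
14) 6349.206ms=60/7b +423.28ms=4/7b
15) 6772.487ms=64/7b +423.28ms=4/7b
16) 7195.767ms=68/7b +211.64ms=2/7b
17) 7407.407ms=10b +211.64ms=2/7b
18) 7619.048ms=72/7b +423.28ms=4/7b
19) 8042.328ms=76/7b +423.28ms=4/7b
20) 8465.608ms=80/7b +423.28ms=4/7b
Σ=12b of 12 (81bpm 4/4) — PASS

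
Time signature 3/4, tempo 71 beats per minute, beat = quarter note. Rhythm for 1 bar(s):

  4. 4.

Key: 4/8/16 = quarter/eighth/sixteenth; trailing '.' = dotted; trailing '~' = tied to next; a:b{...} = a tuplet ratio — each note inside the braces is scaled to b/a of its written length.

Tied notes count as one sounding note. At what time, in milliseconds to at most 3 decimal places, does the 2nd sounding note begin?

note 2 onset = 3/2b = 1267.606ms

1. 0.0ms @ 0 + 1267.606ms (3/2)
2. 1267.606ms @ 3/2 + 1267.606ms (3/2)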